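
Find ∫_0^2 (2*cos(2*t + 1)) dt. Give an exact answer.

Let u = 2*t + 1, so du = 2 dt. When t = 0, u = 1; when t = 2, u = 5.
The integral becomes ∫ cos(u) du from 1 to 5, with antiderivative sin(u).
Back in t: F(t) = sin(2*t + 1).
Then F(2) - F(0) = (sin(5)) - (sin(1)) = sin(5) - sin(1).

sin(5) - sin(1)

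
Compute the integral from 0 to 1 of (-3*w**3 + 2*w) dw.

By the power rule, an antiderivative is F(w) = -3*w**4/4 + w**2.
Then F(1) - F(0) = (1/4) - (0) = 1/4.

1/4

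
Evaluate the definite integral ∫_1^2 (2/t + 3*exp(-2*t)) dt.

-3*exp(-4)/2 + 3*exp(-2)/2 + 2*log(2)

An antiderivative is F(t) = 2*log(t) - 3*exp(-2*t)/2.
Then F(2) - F(1) = (-3*exp(-4)/2 + 2*log(2)) - (-3*exp(-2)/2) = -3*exp(-4)/2 + 3*exp(-2)/2 + 2*log(2).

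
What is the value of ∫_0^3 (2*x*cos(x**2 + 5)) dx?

Let u = x**2 + 5, so du = 2*x dx. When x = 0, u = 5; when x = 3, u = 14.
The integral becomes ∫ cos(u) du from 5 to 14, with antiderivative sin(u).
Back in x: F(x) = sin(x**2 + 5).
Then F(3) - F(0) = (sin(14)) - (sin(5)) = -sin(5) + sin(14).

-sin(5) + sin(14)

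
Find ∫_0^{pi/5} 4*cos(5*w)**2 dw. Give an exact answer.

2*pi/5

Use the identity cos^2(5*w) = (1 + cos(10*w))/2.
An antiderivative is F(w) = 2*w + sin(10*w)/5.
Then F(pi/5) - F(0) = (2*pi/5) - (0) = 2*pi/5.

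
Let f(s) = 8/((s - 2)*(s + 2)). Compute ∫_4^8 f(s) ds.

Factor the denominator: s**2 - 4 = (s + 2)(s - 2).
Partial fractions: 8/((s - 2)*(s + 2)) = -2/(s + 2) + 2/(s - 2).
An antiderivative is F(s) = 2*log(s - 2) - 2*log(s + 2).
Then F(8) - F(4) = (log(9/25)) - (-log(9)) = log(81/25).

log(81/25)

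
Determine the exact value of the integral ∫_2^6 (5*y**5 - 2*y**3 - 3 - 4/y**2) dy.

By the power rule, an antiderivative is F(y) = 5*y**6/6 - y**4/2 - 3*y + 4/y.
Then F(6) - F(2) = (114644/3) - (124/3) = 114520/3.

114520/3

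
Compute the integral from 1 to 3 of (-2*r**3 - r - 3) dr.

By the power rule, an antiderivative is F(r) = -r**4/2 - r**2/2 - 3*r.
Then F(3) - F(1) = (-54) - (-4) = -50.

-50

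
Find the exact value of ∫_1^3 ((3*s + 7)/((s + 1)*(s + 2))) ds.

log(48/5)

Factor the denominator: s**2 + 3*s + 2 = (s + 2)(s + 1).
Partial fractions: (3*s + 7)/((s + 1)*(s + 2)) = -1/(s + 2) + 4/(s + 1).
An antiderivative is F(s) = 4*log(s + 1) - log(s + 2).
Then F(3) - F(1) = (-log(5) + 8*log(2)) - (log(16/3)) = log(48/5).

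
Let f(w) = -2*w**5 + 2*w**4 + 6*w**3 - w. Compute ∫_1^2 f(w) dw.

By the power rule, an antiderivative is F(w) = -w**6/3 + 2*w**5/5 + 3*w**4/2 - w**2/2.
Then F(2) - F(1) = (202/15) - (16/15) = 62/5.

62/5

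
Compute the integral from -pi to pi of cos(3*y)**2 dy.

pi

Use the identity cos^2(3*y) = (1 + cos(6*y))/2.
An antiderivative is F(y) = y/2 + sin(6*y)/12.
Then F(pi) - F(-pi) = (pi/2) - (-pi/2) = pi.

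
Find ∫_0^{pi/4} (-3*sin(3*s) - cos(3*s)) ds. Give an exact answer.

-1 - 2*sqrt(2)/3

An antiderivative is F(s) = -sin(3*s)/3 + cos(3*s).
Then F(pi/4) - F(0) = (-2*sqrt(2)/3) - (1) = -1 - 2*sqrt(2)/3.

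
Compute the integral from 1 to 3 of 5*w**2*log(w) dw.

Integrate by parts once (u = ln w, dv = 5*w**2 dw).
An antiderivative is F(w) = 5*w**3*(3*log(w) - 1)/9.
Then F(3) - F(1) = (-15 + 45*log(3)) - (-5/9) = -130/9 + 45*log(3).

-130/9 + 45*log(3)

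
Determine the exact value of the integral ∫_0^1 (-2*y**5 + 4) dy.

By the power rule, an antiderivative is F(y) = -y**6/3 + 4*y.
Then F(1) - F(0) = (11/3) - (0) = 11/3.

11/3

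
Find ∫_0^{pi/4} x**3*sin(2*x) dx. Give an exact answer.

Integrate by parts 3 times (u = x^3, dv = sin(2*x) dx).
An antiderivative is F(x) = -x**3*cos(2*x)/2 + 3*x**2*sin(2*x)/4 + 3*x*cos(2*x)/4 - 3*sin(2*x)/8.
Then F(pi/4) - F(0) = (-3/8 + 3*pi**2/64) - (0) = -3/8 + 3*pi**2/64.

-3/8 + 3*pi**2/64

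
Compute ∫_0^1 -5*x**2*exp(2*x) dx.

5/4 - 5*exp(2)/4

Integrate by parts twice (u = x^2, dv = -5*exp(2*x) dx).
An antiderivative is F(x) = (-10*x**2 + 10*x - 5)*exp(2*x)/4.
Then F(1) - F(0) = (-5*exp(2)/4) - (-5/4) = 5/4 - 5*exp(2)/4.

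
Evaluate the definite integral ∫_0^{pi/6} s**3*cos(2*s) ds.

-sqrt(3)*pi/16 + sqrt(3)*pi**3/864 + pi**2/96 + 3/16

Integrate by parts 3 times (u = s^3, dv = cos(2*s) ds).
An antiderivative is F(s) = s**3*sin(2*s)/2 + 3*s**2*cos(2*s)/4 - 3*s*sin(2*s)/4 - 3*cos(2*s)/8.
Then F(pi/6) - F(0) = (-sqrt(3)*pi/16 - 3/16 + sqrt(3)*pi**3/864 + pi**2/96) - (-3/8) = -sqrt(3)*pi/16 + sqrt(3)*pi**3/864 + pi**2/96 + 3/16.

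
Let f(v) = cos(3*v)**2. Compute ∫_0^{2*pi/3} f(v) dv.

pi/3

Use the identity cos^2(3*v) = (1 + cos(6*v))/2.
An antiderivative is F(v) = v/2 + sin(6*v)/12.
Then F(2*pi/3) - F(0) = (pi/3) - (0) = pi/3.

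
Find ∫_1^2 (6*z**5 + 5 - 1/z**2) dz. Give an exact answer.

By the power rule, an antiderivative is F(z) = z**6 + 5*z + 1/z.
Then F(2) - F(1) = (149/2) - (7) = 135/2.

135/2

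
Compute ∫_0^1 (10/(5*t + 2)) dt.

log(49/4)

Let u = 5*t + 2, so du = 5 dt. When t = 0, u = 2; when t = 1, u = 7.
The integral becomes 2·∫ 1/u du from 2 to 7, with antiderivative 2*log(u).
Back in t: F(t) = 2*log(5*t + 2).
Then F(1) - F(0) = (log(49)) - (log(4)) = log(49/4).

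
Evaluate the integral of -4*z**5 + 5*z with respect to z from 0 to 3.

By the power rule, an antiderivative is F(z) = -2*z**6/3 + 5*z**2/2.
Then F(3) - F(0) = (-927/2) - (0) = -927/2.

-927/2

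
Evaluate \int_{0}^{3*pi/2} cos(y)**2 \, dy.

3*pi/4

Use the identity cos^2(y) = (1 + cos(2*y))/2.
An antiderivative is F(y) = y/2 + sin(2*y)/4.
Then F(3*pi/2) - F(0) = (3*pi/4) - (0) = 3*pi/4.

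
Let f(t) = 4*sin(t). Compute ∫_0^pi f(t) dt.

8

An antiderivative is F(t) = -4*cos(t).
Then F(pi) - F(0) = (4) - (-4) = 8.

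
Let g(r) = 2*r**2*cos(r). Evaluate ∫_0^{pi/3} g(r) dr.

Integrate by parts twice (u = r^2, dv = 2*cos(r) dr).
An antiderivative is F(r) = 2*r**2*sin(r) + 4*r*cos(r) - 4*sin(r).
Then F(pi/3) - F(0) = (-2*sqrt(3) + sqrt(3)*pi**2/9 + 2*pi/3) - (0) = -2*sqrt(3) + sqrt(3)*pi**2/9 + 2*pi/3.

-2*sqrt(3) + sqrt(3)*pi**2/9 + 2*pi/3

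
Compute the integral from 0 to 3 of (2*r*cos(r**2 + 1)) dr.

-sin(1) + sin(10)

Let u = r**2 + 1, so du = 2*r dr. When r = 0, u = 1; when r = 3, u = 10.
The integral becomes ∫ cos(u) du from 1 to 10, with antiderivative sin(u).
Back in r: F(r) = sin(r**2 + 1).
Then F(3) - F(0) = (sin(10)) - (sin(1)) = -sin(1) + sin(10).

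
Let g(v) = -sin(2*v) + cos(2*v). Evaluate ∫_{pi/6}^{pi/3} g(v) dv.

An antiderivative is F(v) = sin(2*v)/2 + cos(2*v)/2.
Then F(pi/3) - F(pi/6) = (-1/4 + sqrt(3)/4) - (1/4 + sqrt(3)/4) = -1/2.

-1/2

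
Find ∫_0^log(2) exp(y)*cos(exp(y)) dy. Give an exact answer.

-sin(1) + sin(2)

Let u = exp(y), so du = exp(y) dy. When y = 0, u = 1; when y = log(2), u = 2.
The integral becomes ∫ cos(u) du from 1 to 2, with antiderivative sin(u).
Back in y: F(y) = sin(exp(y)).
Then F(log(2)) - F(0) = (sin(2)) - (sin(1)) = -sin(1) + sin(2).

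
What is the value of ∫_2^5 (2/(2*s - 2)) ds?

log(4)

An antiderivative is F(s) = log(2*s - 2).
Then F(5) - F(2) = (log(8)) - (log(2)) = log(4).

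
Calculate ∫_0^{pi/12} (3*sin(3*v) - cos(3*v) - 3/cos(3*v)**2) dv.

An antiderivative is F(v) = -sin(3*v)/3 - cos(3*v) - tan(3*v).
Then F(pi/12) - F(0) = (-1 - 2*sqrt(2)/3) - (-1) = -2*sqrt(2)/3.

-2*sqrt(2)/3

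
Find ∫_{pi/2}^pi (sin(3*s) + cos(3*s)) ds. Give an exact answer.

2/3

An antiderivative is F(s) = sin(3*s)/3 - cos(3*s)/3.
Then F(pi) - F(pi/2) = (1/3) - (-1/3) = 2/3.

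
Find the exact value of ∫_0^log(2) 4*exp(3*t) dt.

Let u = exp(t), so du = exp(t) dt. When t = 0, u = 1; when t = log(2), u = 2.
The integral becomes 4·∫ u**2 du from 1 to 2, with antiderivative 4*u**3/3.
Back in t: F(t) = 4*exp(3*t)/3.
Then F(log(2)) - F(0) = (32/3) - (4/3) = 28/3.

28/3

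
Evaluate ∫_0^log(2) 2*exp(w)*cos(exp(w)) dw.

-2*sin(1) + 2*sin(2)

Let u = exp(w), so du = exp(w) dw. When w = 0, u = 1; when w = log(2), u = 2.
The integral becomes 2·∫ cos(u) du from 1 to 2, with antiderivative 2*sin(u).
Back in w: F(w) = 2*sin(exp(w)).
Then F(log(2)) - F(0) = (2*sin(2)) - (2*sin(1)) = -2*sin(1) + 2*sin(2).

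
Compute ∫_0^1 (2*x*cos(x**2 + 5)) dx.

Let u = x**2 + 5, so du = 2*x dx. When x = 0, u = 5; when x = 1, u = 6.
The integral becomes ∫ cos(u) du from 5 to 6, with antiderivative sin(u).
Back in x: F(x) = sin(x**2 + 5).
Then F(1) - F(0) = (sin(6)) - (sin(5)) = sin(6) - sin(5).

sin(6) - sin(5)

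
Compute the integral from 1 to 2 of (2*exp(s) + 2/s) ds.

An antiderivative is F(s) = 2*exp(s) + 2*log(s).
Then F(2) - F(1) = (2*log(2) + 2*exp(2)) - (2*exp(1)) = -2*exp(1) + 2*log(2) + 2*exp(2).

-2*exp(1) + 2*log(2) + 2*exp(2)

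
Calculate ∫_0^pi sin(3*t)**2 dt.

Use the identity sin^2(3*t) = (1 - cos(6*t))/2.
An antiderivative is F(t) = t/2 - sin(6*t)/12.
Then F(pi) - F(0) = (pi/2) - (0) = pi/2.

pi/2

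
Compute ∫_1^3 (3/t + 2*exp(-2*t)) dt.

-exp(-6) + exp(-2) + 3*log(3)

An antiderivative is F(t) = 3*log(t) - exp(-2*t).
Then F(3) - F(1) = (-exp(-6) + 3*log(3)) - (-exp(-2)) = -exp(-6) + exp(-2) + 3*log(3).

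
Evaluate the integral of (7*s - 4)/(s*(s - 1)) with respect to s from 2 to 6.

4*log(3) + 3*log(5)

Factor the denominator: s**2 - s = s(s - 1).
Partial fractions: (7*s - 4)/(s*(s - 1)) = 4/s + 3/(s - 1).
An antiderivative is F(s) = 4*log(s) + 3*log(s - 1).
Then F(6) - F(2) = (4*log(2) + 4*log(3) + 3*log(5)) - (log(16)) = 4*log(3) + 3*log(5).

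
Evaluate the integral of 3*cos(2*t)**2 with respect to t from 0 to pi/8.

3/8 + 3*pi/16

Use the identity cos^2(2*t) = (1 + cos(4*t))/2.
An antiderivative is F(t) = 3*t/2 + 3*sin(4*t)/8.
Then F(pi/8) - F(0) = (3/8 + 3*pi/16) - (0) = 3/8 + 3*pi/16.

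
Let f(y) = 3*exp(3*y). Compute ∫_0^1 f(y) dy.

An antiderivative is F(y) = exp(3*y).
Then F(1) - F(0) = (exp(3)) - (1) = -1 + exp(3).

-1 + exp(3)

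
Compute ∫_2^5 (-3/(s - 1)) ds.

An antiderivative is F(s) = -3*log(s - 1).
Then F(5) - F(2) = (-log(64)) - (0) = -log(64).

-log(64)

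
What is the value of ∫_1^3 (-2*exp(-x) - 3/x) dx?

-3*log(3) - 2*exp(-1) + 2*exp(-3)

An antiderivative is F(x) = -3*log(x) + 2*exp(-x).
Then F(3) - F(1) = (-3*log(3) + 2*exp(-3)) - (2*exp(-1)) = -3*log(3) - 2*exp(-1) + 2*exp(-3).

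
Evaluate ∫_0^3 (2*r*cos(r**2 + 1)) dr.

Let u = r**2 + 1, so du = 2*r dr. When r = 0, u = 1; when r = 3, u = 10.
The integral becomes ∫ cos(u) du from 1 to 10, with antiderivative sin(u).
Back in r: F(r) = sin(r**2 + 1).
Then F(3) - F(0) = (sin(10)) - (sin(1)) = -sin(1) + sin(10).

-sin(1) + sin(10)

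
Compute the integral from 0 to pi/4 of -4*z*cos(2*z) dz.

1 - pi/2

Integrate by parts once (u = z, dv = -4*cos(2*z) dz).
An antiderivative is F(z) = -2*z*sin(2*z) - cos(2*z).
Then F(pi/4) - F(0) = (-pi/2) - (-1) = 1 - pi/2.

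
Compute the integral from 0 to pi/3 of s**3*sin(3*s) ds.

pi*(-6 + pi**2)/81

Integrate by parts 3 times (u = s^3, dv = sin(3*s) ds).
An antiderivative is F(s) = -s**3*cos(3*s)/3 + s**2*sin(3*s)/3 + 2*s*cos(3*s)/9 - 2*sin(3*s)/27.
Then F(pi/3) - F(0) = (pi*(-6 + pi**2)/81) - (0) = pi*(-6 + pi**2)/81.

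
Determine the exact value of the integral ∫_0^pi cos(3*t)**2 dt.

Use the identity cos^2(3*t) = (1 + cos(6*t))/2.
An antiderivative is F(t) = t/2 + sin(6*t)/12.
Then F(pi) - F(0) = (pi/2) - (0) = pi/2.

pi/2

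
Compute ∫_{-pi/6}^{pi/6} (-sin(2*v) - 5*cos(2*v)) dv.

-5*sqrt(3)/2

An antiderivative is F(v) = -5*sin(2*v)/2 + cos(2*v)/2.
Then F(pi/6) - F(-pi/6) = (1/4 - 5*sqrt(3)/4) - (1/4 + 5*sqrt(3)/4) = -5*sqrt(3)/2.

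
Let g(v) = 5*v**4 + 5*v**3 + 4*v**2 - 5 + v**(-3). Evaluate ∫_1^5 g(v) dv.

303736/75

By the power rule, an antiderivative is F(v) = v**5 + 5*v**4/4 + 4*v**3/3 - 5*v - 1/(2*v**2).
Then F(5) - F(1) = (1214369/300) - (-23/12) = 303736/75.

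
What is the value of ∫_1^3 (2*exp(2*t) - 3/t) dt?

An antiderivative is F(t) = exp(2*t) - 3*log(t).
Then F(3) - F(1) = (-log(27) + exp(6)) - (exp(2)) = -exp(2) - log(27) + exp(6).

-exp(2) - log(27) + exp(6)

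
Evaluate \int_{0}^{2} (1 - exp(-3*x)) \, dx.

An antiderivative is F(x) = x + exp(-3*x)/3.
Then F(2) - F(0) = (exp(-6)/3 + 2) - (1/3) = exp(-6)/3 + 5/3.

exp(-6)/3 + 5/3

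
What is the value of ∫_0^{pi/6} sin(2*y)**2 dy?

Use the identity sin^2(2*y) = (1 - cos(4*y))/2.
An antiderivative is F(y) = y/2 - sin(4*y)/8.
Then F(pi/6) - F(0) = (-sqrt(3)/16 + pi/12) - (0) = -sqrt(3)/16 + pi/12.

-sqrt(3)/16 + pi/12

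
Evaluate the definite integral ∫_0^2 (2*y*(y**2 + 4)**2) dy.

Let u = y**2 + 4, so du = 2*y dy. When y = 0, u = 4; when y = 2, u = 8.
The integral becomes ∫ u**2 du from 4 to 8, with antiderivative u**3/3.
Back in y: F(y) = (y**2 + 4)**3/3.
Then F(2) - F(0) = (512/3) - (64/3) = 448/3.

448/3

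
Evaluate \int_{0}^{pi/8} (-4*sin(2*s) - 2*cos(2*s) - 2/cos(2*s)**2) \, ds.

An antiderivative is F(s) = -sin(2*s) + 2*cos(2*s) - tan(2*s).
Then F(pi/8) - F(0) = (-1 + sqrt(2)/2) - (2) = -3 + sqrt(2)/2.

-3 + sqrt(2)/2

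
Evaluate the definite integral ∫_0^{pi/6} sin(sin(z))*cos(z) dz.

1 - cos(1/2)

Let u = sin(z), so du = cos(z) dz. When z = 0, u = 0; when z = pi/6, u = 1/2.
The integral becomes ∫ sin(u) du from 0 to 1/2, with antiderivative -cos(u).
Back in z: F(z) = -cos(sin(z)).
Then F(pi/6) - F(0) = (-cos(1/2)) - (-1) = 1 - cos(1/2).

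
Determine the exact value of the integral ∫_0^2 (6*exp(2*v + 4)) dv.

-3*(1 - exp(4))*exp(4)

Let u = 2*v + 4, so du = 2 dv. When v = 0, u = 4; when v = 2, u = 8.
The integral becomes 3·∫ exp(u) du from 4 to 8, with antiderivative 3*exp(u).
Back in v: F(v) = 3*exp(2*v + 4).
Then F(2) - F(0) = (3*exp(8)) - (3*exp(4)) = -3*(1 - exp(4))*exp(4).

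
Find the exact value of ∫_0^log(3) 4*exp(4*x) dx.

Let u = exp(x), so du = exp(x) dx. When x = 0, u = 1; when x = log(3), u = 3.
The integral becomes 4·∫ u**3 du from 1 to 3, with antiderivative u**4.
Back in x: F(x) = exp(4*x).
Then F(log(3)) - F(0) = (81) - (1) = 80.

80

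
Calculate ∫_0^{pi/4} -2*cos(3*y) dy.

An antiderivative is F(y) = -2*sin(3*y)/3.
Then F(pi/4) - F(0) = (-sqrt(2)/3) - (0) = -sqrt(2)/3.

-sqrt(2)/3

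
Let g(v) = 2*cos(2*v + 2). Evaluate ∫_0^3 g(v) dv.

-sin(2) + sin(8)

Let u = 2*v + 2, so du = 2 dv. When v = 0, u = 2; when v = 3, u = 8.
The integral becomes ∫ cos(u) du from 2 to 8, with antiderivative sin(u).
Back in v: F(v) = sin(2*v + 2).
Then F(3) - F(0) = (sin(8)) - (sin(2)) = -sin(2) + sin(8).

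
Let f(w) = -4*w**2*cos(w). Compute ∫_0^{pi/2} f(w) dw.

8 - pi**2

Integrate by parts twice (u = w^2, dv = -4*cos(w) dw).
An antiderivative is F(w) = -4*w**2*sin(w) - 8*w*cos(w) + 8*sin(w).
Then F(pi/2) - F(0) = (8 - pi**2) - (0) = 8 - pi**2.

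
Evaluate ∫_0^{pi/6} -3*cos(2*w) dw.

An antiderivative is F(w) = -3*sin(2*w)/2.
Then F(pi/6) - F(0) = (-3*sqrt(3)/4) - (0) = -3*sqrt(3)/4.

-3*sqrt(3)/4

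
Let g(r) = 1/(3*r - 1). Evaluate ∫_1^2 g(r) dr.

-log(2)/3 + log(5)/3

An antiderivative is F(r) = log(3*r - 1)/3.
Then F(2) - F(1) = (log(5)/3) - (log(2)/3) = -log(2)/3 + log(5)/3.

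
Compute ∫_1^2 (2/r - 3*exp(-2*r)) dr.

An antiderivative is F(r) = 2*log(r) + 3*exp(-2*r)/2.
Then F(2) - F(1) = (3*exp(-4)/2 + 2*log(2)) - (3*exp(-2)/2) = -3*exp(-2)/2 + 3*exp(-4)/2 + 2*log(2).

-3*exp(-2)/2 + 3*exp(-4)/2 + 2*log(2)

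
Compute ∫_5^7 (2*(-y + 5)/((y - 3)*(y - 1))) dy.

Factor the denominator: y**2 - 4*y + 3 = (y - 1)(y - 3).
Partial fractions: 2*(-y + 5)/((y - 3)*(y - 1)) = -4/(y - 1) + 2/(y - 3).
An antiderivative is F(y) = 2*log(y - 3) - 4*log(y - 1).
Then F(7) - F(5) = (-log(81)) - (-log(64)) = log(64/81).

log(64/81)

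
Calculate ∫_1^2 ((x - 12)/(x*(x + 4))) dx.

-4*log(5) + log(2) + 4*log(3)

Factor the denominator: x**2 + 4*x = (x + 4)x.
Partial fractions: (x - 12)/(x*(x + 4)) = 4/(x + 4) - 3/x.
An antiderivative is F(x) = -3*log(x) + 4*log(x + 4).
Then F(2) - F(1) = (log(2) + 4*log(3)) - (4*log(5)) = -4*log(5) + log(2) + 4*log(3).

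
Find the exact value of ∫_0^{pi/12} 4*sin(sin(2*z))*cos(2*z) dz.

2 - 2*cos(1/2)

Let u = sin(2*z), so du = 2*cos(2*z) dz. When z = 0, u = 0; when z = pi/12, u = 1/2.
The integral becomes 2·∫ sin(u) du from 0 to 1/2, with antiderivative -2*cos(u).
Back in z: F(z) = -2*cos(sin(2*z)).
Then F(pi/12) - F(0) = (-2*cos(1/2)) - (-2) = 2 - 2*cos(1/2).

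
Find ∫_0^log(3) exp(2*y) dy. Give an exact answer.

An antiderivative is F(y) = exp(2*y)/2.
Then F(log(3)) - F(0) = (9/2) - (1/2) = 4.

4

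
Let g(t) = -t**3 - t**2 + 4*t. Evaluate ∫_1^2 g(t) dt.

-1/12

By the power rule, an antiderivative is F(t) = -t**4/4 - t**3/3 + 2*t**2.
Then F(2) - F(1) = (4/3) - (17/12) = -1/12.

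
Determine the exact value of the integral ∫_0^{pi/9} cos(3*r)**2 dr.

sqrt(3)/24 + pi/18

Use the identity cos^2(3*r) = (1 + cos(6*r))/2.
An antiderivative is F(r) = r/2 + sin(6*r)/12.
Then F(pi/9) - F(0) = (sqrt(3)/24 + pi/18) - (0) = sqrt(3)/24 + pi/18.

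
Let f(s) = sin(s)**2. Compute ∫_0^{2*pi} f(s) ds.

pi

Use the identity sin^2(s) = (1 - cos(2*s))/2.
An antiderivative is F(s) = s/2 - sin(2*s)/4.
Then F(2*pi) - F(0) = (pi) - (0) = pi.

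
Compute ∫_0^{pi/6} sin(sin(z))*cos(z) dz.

1 - cos(1/2)

Let u = sin(z), so du = cos(z) dz. When z = 0, u = 0; when z = pi/6, u = 1/2.
The integral becomes ∫ sin(u) du from 0 to 1/2, with antiderivative -cos(u).
Back in z: F(z) = -cos(sin(z)).
Then F(pi/6) - F(0) = (-cos(1/2)) - (-1) = 1 - cos(1/2).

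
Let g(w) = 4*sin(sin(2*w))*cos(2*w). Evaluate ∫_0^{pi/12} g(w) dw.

Let u = sin(2*w), so du = 2*cos(2*w) dw. When w = 0, u = 0; when w = pi/12, u = 1/2.
The integral becomes 2·∫ sin(u) du from 0 to 1/2, with antiderivative -2*cos(u).
Back in w: F(w) = -2*cos(sin(2*w)).
Then F(pi/12) - F(0) = (-2*cos(1/2)) - (-2) = 2 - 2*cos(1/2).

2 - 2*cos(1/2)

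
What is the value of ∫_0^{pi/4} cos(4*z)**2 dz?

Use the identity cos^2(4*z) = (1 + cos(8*z))/2.
An antiderivative is F(z) = z/2 + sin(8*z)/16.
Then F(pi/4) - F(0) = (pi/8) - (0) = pi/8.

pi/8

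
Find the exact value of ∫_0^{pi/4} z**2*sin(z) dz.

-2 - sqrt(2)*pi**2/32 + sqrt(2)*pi/4 + sqrt(2)

Integrate by parts twice (u = z^2, dv = sin(z) dz).
An antiderivative is F(z) = -z**2*cos(z) + 2*z*sin(z) + 2*cos(z).
Then F(pi/4) - F(0) = (sqrt(2)*(-pi**2 + 8*pi + 32)/32) - (2) = -2 - sqrt(2)*pi**2/32 + sqrt(2)*pi/4 + sqrt(2).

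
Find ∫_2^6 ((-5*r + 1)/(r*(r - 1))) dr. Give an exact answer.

Factor the denominator: r**2 - r = r(r - 1).
Partial fractions: (-5*r + 1)/(r*(r - 1)) = -1/r - 4/(r - 1).
An antiderivative is F(r) = -log(r) - 4*log(r - 1).
Then F(6) - F(2) = (-4*log(5) - log(3) - log(2)) - (-log(2)) = -4*log(5) - log(3).

-4*log(5) - log(3)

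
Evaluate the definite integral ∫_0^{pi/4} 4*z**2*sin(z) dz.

-8 - sqrt(2)*pi**2/8 + sqrt(2)*pi + 4*sqrt(2)

Integrate by parts twice (u = z^2, dv = 4*sin(z) dz).
An antiderivative is F(z) = -4*z**2*cos(z) + 8*z*sin(z) + 8*cos(z).
Then F(pi/4) - F(0) = (sqrt(2)*(-pi**2/8 + pi + 4)) - (8) = -8 - sqrt(2)*pi**2/8 + sqrt(2)*pi + 4*sqrt(2).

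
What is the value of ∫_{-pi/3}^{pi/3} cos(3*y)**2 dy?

Use the identity cos^2(3*y) = (1 + cos(6*y))/2.
An antiderivative is F(y) = y/2 + sin(6*y)/12.
Then F(pi/3) - F(-pi/3) = (pi/6) - (-pi/6) = pi/3.

pi/3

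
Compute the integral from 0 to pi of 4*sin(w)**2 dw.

2*pi

Use the identity sin^2(w) = (1 - cos(2*w))/2.
An antiderivative is F(w) = 2*w - sin(2*w).
Then F(pi) - F(0) = (2*pi) - (0) = 2*pi.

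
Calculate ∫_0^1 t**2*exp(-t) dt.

2 - 5*exp(-1)

Integrate by parts twice (u = t^2, dv = exp(-t) dt).
An antiderivative is F(t) = (-t**2 - 2*t - 2)*exp(-t).
Then F(1) - F(0) = (-5*exp(-1)) - (-2) = 2 - 5*exp(-1).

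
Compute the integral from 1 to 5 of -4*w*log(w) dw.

Integrate by parts once (u = ln w, dv = -4*w dw).
An antiderivative is F(w) = -w**2*(2*log(w) - 1).
Then F(5) - F(1) = (25 - 50*log(5)) - (1) = 24 - 50*log(5).

24 - 50*log(5)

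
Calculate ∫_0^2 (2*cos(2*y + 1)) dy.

sin(5) - sin(1)

Let u = 2*y + 1, so du = 2 dy. When y = 0, u = 1; when y = 2, u = 5.
The integral becomes ∫ cos(u) du from 1 to 5, with antiderivative sin(u).
Back in y: F(y) = sin(2*y + 1).
Then F(2) - F(0) = (sin(5)) - (sin(1)) = sin(5) - sin(1).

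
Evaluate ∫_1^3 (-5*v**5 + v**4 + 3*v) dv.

By the power rule, an antiderivative is F(v) = -5*v**6/6 + v**5/5 + 3*v**2/2.
Then F(3) - F(1) = (-2727/5) - (13/15) = -8194/15.

-8194/15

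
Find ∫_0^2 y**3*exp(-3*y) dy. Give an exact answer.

2/27 - 122*exp(-6)/27

Integrate by parts 3 times (u = y^3, dv = exp(-3*y) dy).
An antiderivative is F(y) = (-9*y**3 - 9*y**2 - 6*y - 2)*exp(-3*y)/27.
Then F(2) - F(0) = (-122*exp(-6)/27) - (-2/27) = 2/27 - 122*exp(-6)/27.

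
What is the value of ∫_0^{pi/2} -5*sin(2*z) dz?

-5

An antiderivative is F(z) = 5*cos(2*z)/2.
Then F(pi/2) - F(0) = (-5/2) - (5/2) = -5.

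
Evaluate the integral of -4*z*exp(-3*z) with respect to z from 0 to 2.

Integrate by parts once (u = z, dv = -4*exp(-3*z) dz).
An antiderivative is F(z) = (12*z + 4)*exp(-3*z)/9.
Then F(2) - F(0) = (28*exp(-6)/9) - (4/9) = -4/9 + 28*exp(-6)/9.

-4/9 + 28*exp(-6)/9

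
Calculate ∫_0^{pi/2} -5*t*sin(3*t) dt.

Integrate by parts once (u = t, dv = -5*sin(3*t) dt).
An antiderivative is F(t) = 5*t*cos(3*t)/3 - 5*sin(3*t)/9.
Then F(pi/2) - F(0) = (5/9) - (0) = 5/9.

5/9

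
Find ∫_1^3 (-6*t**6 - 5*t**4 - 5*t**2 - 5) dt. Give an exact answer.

By the power rule, an antiderivative is F(t) = -6*t**7/7 - t**5 - 5*t**3/3 - 5*t.
Then F(3) - F(1) = (-15243/7) - (-179/21) = -45550/21.

-45550/21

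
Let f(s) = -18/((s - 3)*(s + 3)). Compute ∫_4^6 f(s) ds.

-3*log(7) + 3*log(3)

Factor the denominator: s**2 - 9 = (s + 3)(s - 3).
Partial fractions: -18/((s - 3)*(s + 3)) = 3/(s + 3) - 3/(s - 3).
An antiderivative is F(s) = -3*log(s - 3) + 3*log(s + 3).
Then F(6) - F(4) = (log(27)) - (3*log(7)) = -3*log(7) + 3*log(3).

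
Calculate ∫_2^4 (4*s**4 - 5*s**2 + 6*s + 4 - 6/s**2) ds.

By the power rule, an antiderivative is F(s) = 4*s**5/5 - 5*s**3/3 + 3*s**2 + 4*s + 6/s.
Then F(4) - F(2) = (23341/30) - (529/15) = 22283/30.

22283/30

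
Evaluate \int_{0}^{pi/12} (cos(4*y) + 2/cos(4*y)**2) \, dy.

5*sqrt(3)/8

An antiderivative is F(y) = sin(4*y)/4 + tan(4*y)/2.
Then F(pi/12) - F(0) = (5*sqrt(3)/8) - (0) = 5*sqrt(3)/8.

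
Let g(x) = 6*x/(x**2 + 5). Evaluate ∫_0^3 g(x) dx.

Let u = x**2 + 5, so du = 2*x dx. When x = 0, u = 5; when x = 3, u = 14.
The integral becomes 3·∫ 1/u du from 5 to 14, with antiderivative 3*log(u).
Back in x: F(x) = 3*log(x**2 + 5).
Then F(3) - F(0) = (3*log(2) + 3*log(7)) - (3*log(5)) = -3*log(5) + 3*log(2) + 3*log(7).

-3*log(5) + 3*log(2) + 3*log(7)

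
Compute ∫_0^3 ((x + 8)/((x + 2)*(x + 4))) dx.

-2*log(7) + log(2) + 3*log(5)

Factor the denominator: x**2 + 6*x + 8 = (x + 4)(x + 2).
Partial fractions: (x + 8)/((x + 2)*(x + 4)) = -2/(x + 4) + 3/(x + 2).
An antiderivative is F(x) = 3*log(x + 2) - 2*log(x + 4).
Then F(3) - F(0) = (-2*log(7) + 3*log(5)) - (-log(2)) = -2*log(7) + log(2) + 3*log(5).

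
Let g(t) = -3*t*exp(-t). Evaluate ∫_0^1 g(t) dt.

Integrate by parts once (u = t, dv = -3*exp(-t) dt).
An antiderivative is F(t) = (3*t + 3)*exp(-t).
Then F(1) - F(0) = (6*exp(-1)) - (3) = -3 + 6*exp(-1).

-3 + 6*exp(-1)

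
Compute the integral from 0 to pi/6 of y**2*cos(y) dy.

Integrate by parts twice (u = y^2, dv = cos(y) dy).
An antiderivative is F(y) = y**2*sin(y) + 2*y*cos(y) - 2*sin(y).
Then F(pi/6) - F(0) = (-1 + pi**2/72 + sqrt(3)*pi/6) - (0) = -1 + pi**2/72 + sqrt(3)*pi/6.

-1 + pi**2/72 + sqrt(3)*pi/6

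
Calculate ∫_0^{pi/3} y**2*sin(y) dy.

Integrate by parts twice (u = y^2, dv = sin(y) dy).
An antiderivative is F(y) = -y**2*cos(y) + 2*y*sin(y) + 2*cos(y).
Then F(pi/3) - F(0) = (-pi**2/18 + 1 + sqrt(3)*pi/3) - (2) = -1 - pi**2/18 + sqrt(3)*pi/3.

-1 - pi**2/18 + sqrt(3)*pi/3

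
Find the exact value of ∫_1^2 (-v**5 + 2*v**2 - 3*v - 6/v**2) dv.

-40/3

By the power rule, an antiderivative is F(v) = -v**6/6 + 2*v**3/3 - 3*v**2/2 + 6/v.
Then F(2) - F(1) = (-25/3) - (5) = -40/3.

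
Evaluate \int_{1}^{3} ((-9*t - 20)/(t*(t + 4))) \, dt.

-4*log(7) - 5*log(3) + 4*log(5)

Factor the denominator: t**2 + 4*t = (t + 4)t.
Partial fractions: (-9*t - 20)/(t*(t + 4)) = -4/(t + 4) - 5/t.
An antiderivative is F(t) = -5*log(t) - 4*log(t + 4).
Then F(3) - F(1) = (-4*log(7) - 5*log(3)) - (-4*log(5)) = -4*log(7) - 5*log(3) + 4*log(5).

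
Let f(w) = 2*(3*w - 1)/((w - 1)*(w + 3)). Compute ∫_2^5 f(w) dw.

-5*log(5) + 17*log(2)

Factor the denominator: w**2 + 2*w - 3 = (w + 3)(w - 1).
Partial fractions: 2*(3*w - 1)/((w - 1)*(w + 3)) = 5/(w + 3) + 1/(w - 1).
An antiderivative is F(w) = log(w - 1) + 5*log(w + 3).
Then F(5) - F(2) = (17*log(2)) - (5*log(5)) = -5*log(5) + 17*log(2).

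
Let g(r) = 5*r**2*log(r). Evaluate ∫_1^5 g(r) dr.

-620/9 + 625*log(5)/3

Integrate by parts once (u = ln r, dv = 5*r**2 dr).
An antiderivative is F(r) = 5*r**3*(3*log(r) - 1)/9.
Then F(5) - F(1) = (-625/9 + 625*log(5)/3) - (-5/9) = -620/9 + 625*log(5)/3.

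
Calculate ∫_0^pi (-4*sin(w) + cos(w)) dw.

-8

An antiderivative is F(w) = sin(w) + 4*cos(w).
Then F(pi) - F(0) = (-4) - (4) = -8.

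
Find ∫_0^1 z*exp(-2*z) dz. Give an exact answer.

Integrate by parts once (u = z, dv = exp(-2*z) dz).
An antiderivative is F(z) = (-2*z - 1)*exp(-2*z)/4.
Then F(1) - F(0) = (-3*exp(-2)/4) - (-1/4) = (-3 + exp(2))*exp(-2)/4.

(-3 + exp(2))*exp(-2)/4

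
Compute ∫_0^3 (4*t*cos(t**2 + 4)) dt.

Let u = t**2 + 4, so du = 2*t dt. When t = 0, u = 4; when t = 3, u = 13.
The integral becomes 2·∫ cos(u) du from 4 to 13, with antiderivative 2*sin(u).
Back in t: F(t) = 2*sin(t**2 + 4).
Then F(3) - F(0) = (2*sin(13)) - (2*sin(4)) = 2*sin(13) - 2*sin(4).

2*sin(13) - 2*sin(4)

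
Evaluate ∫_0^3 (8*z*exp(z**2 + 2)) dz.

Let u = z**2 + 2, so du = 2*z dz. When z = 0, u = 2; when z = 3, u = 11.
The integral becomes 4·∫ exp(u) du from 2 to 11, with antiderivative 4*exp(u).
Back in z: F(z) = 4*exp(z**2 + 2).
Then F(3) - F(0) = (4*exp(11)) - (4*exp(2)) = -4*(1 - exp(9))*exp(2).

-4*(1 - exp(9))*exp(2)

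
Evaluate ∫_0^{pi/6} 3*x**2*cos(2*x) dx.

Integrate by parts twice (u = x^2, dv = 3*cos(2*x) dx).
An antiderivative is F(x) = 3*x**2*sin(2*x)/2 + 3*x*cos(2*x)/2 - 3*sin(2*x)/4.
Then F(pi/6) - F(0) = (-3*sqrt(3)/8 + sqrt(3)*pi**2/48 + pi/8) - (0) = -3*sqrt(3)/8 + sqrt(3)*pi**2/48 + pi/8.

-3*sqrt(3)/8 + sqrt(3)*pi**2/48 + pi/8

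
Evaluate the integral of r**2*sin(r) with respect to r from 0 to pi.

-4 + pi**2

Integrate by parts twice (u = r^2, dv = sin(r) dr).
An antiderivative is F(r) = -r**2*cos(r) + 2*r*sin(r) + 2*cos(r).
Then F(pi) - F(0) = (-2 + pi**2) - (2) = -4 + pi**2.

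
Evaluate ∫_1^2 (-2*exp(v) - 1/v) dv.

An antiderivative is F(v) = -2*exp(v) - log(v).
Then F(2) - F(1) = (-2*exp(2) - log(2)) - (-2*exp(1)) = -2*exp(2) - log(2) + 2*exp(1).

-2*exp(2) - log(2) + 2*exp(1)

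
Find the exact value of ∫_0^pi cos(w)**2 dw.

pi/2

Use the identity cos^2(w) = (1 + cos(2*w))/2.
An antiderivative is F(w) = w/2 + sin(2*w)/4.
Then F(pi) - F(0) = (pi/2) - (0) = pi/2.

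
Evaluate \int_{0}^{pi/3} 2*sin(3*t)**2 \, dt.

pi/3

Use the identity sin^2(3*t) = (1 - cos(6*t))/2.
An antiderivative is F(t) = t - sin(6*t)/6.
Then F(pi/3) - F(0) = (pi/3) - (0) = pi/3.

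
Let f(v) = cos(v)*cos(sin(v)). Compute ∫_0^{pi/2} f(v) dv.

Let u = sin(v), so du = cos(v) dv. When v = 0, u = 0; when v = pi/2, u = 1.
The integral becomes ∫ cos(u) du from 0 to 1, with antiderivative sin(u).
Back in v: F(v) = sin(sin(v)).
Then F(pi/2) - F(0) = (sin(1)) - (0) = sin(1).

sin(1)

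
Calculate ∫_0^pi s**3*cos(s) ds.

12 - 3*pi**2

Integrate by parts 3 times (u = s^3, dv = cos(s) ds).
An antiderivative is F(s) = s**3*sin(s) + 3*s**2*cos(s) - 6*s*sin(s) - 6*cos(s).
Then F(pi) - F(0) = (6 - 3*pi**2) - (-6) = 12 - 3*pi**2.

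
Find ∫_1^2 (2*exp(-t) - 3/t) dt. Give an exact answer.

An antiderivative is F(t) = -3*log(t) - 2*exp(-t).
Then F(2) - F(1) = (-3*log(2) - 2*exp(-2)) - (-2*exp(-1)) = -3*log(2) - 2*exp(-2) + 2*exp(-1).

-3*log(2) - 2*exp(-2) + 2*exp(-1)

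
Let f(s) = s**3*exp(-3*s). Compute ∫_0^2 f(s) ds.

2/27 - 122*exp(-6)/27

Integrate by parts 3 times (u = s^3, dv = exp(-3*s) ds).
An antiderivative is F(s) = (-9*s**3 - 9*s**2 - 6*s - 2)*exp(-3*s)/27.
Then F(2) - F(0) = (-122*exp(-6)/27) - (-2/27) = 2/27 - 122*exp(-6)/27.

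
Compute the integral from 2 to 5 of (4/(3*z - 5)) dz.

An antiderivative is F(z) = 4*log(3*z - 5)/3.
Then F(5) - F(2) = (4*log(10)/3) - (0) = 4*log(10)/3.

4*log(10)/3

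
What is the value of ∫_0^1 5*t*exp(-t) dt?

5 - 10*exp(-1)

Integrate by parts once (u = t, dv = 5*exp(-t) dt).
An antiderivative is F(t) = (-5*t - 5)*exp(-t).
Then F(1) - F(0) = (-10*exp(-1)) - (-5) = 5 - 10*exp(-1).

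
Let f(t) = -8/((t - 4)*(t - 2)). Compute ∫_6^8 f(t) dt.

Factor the denominator: t**2 - 6*t + 8 = (t - 2)(t - 4).
Partial fractions: -8/((t - 4)*(t - 2)) = 4/(t - 2) - 4/(t - 4).
An antiderivative is F(t) = -4*log(t - 4) + 4*log(t - 2).
Then F(8) - F(6) = (log(81/16)) - (log(16)) = -8*log(2) + 4*log(3).

-8*log(2) + 4*log(3)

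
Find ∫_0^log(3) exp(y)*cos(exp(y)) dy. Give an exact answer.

-sin(1) + sin(3)

Let u = exp(y), so du = exp(y) dy. When y = 0, u = 1; when y = log(3), u = 3.
The integral becomes ∫ cos(u) du from 1 to 3, with antiderivative sin(u).
Back in y: F(y) = sin(exp(y)).
Then F(log(3)) - F(0) = (sin(3)) - (sin(1)) = -sin(1) + sin(3).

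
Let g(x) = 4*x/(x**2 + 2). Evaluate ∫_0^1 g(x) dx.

Let u = x**2 + 2, so du = 2*x dx. When x = 0, u = 2; when x = 1, u = 3.
The integral becomes 2·∫ 1/u du from 2 to 3, with antiderivative 2*log(u).
Back in x: F(x) = 2*log(x**2 + 2).
Then F(1) - F(0) = (log(9)) - (log(4)) = log(9/4).

log(9/4)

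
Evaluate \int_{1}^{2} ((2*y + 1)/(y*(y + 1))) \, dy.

log(3)

Factor the denominator: y**2 + y = (y + 1)y.
Partial fractions: (2*y + 1)/(y*(y + 1)) = 1/(y + 1) + 1/y.
An antiderivative is F(y) = log(y) + log(y + 1).
Then F(2) - F(1) = (log(6)) - (log(2)) = log(3).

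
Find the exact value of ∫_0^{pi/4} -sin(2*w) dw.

-1/2

An antiderivative is F(w) = cos(2*w)/2.
Then F(pi/4) - F(0) = (0) - (1/2) = -1/2.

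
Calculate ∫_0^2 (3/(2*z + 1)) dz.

3*log(5)/2

An antiderivative is F(z) = 3*log(2*z + 1)/2.
Then F(2) - F(0) = (3*log(5)/2) - (0) = 3*log(5)/2.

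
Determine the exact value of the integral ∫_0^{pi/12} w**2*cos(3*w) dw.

Integrate by parts twice (u = w^2, dv = cos(3*w) dw).
An antiderivative is F(w) = w**2*sin(3*w)/3 + 2*w*cos(3*w)/9 - 2*sin(3*w)/27.
Then F(pi/12) - F(0) = (sqrt(2)*(-32 + pi**2 + 8*pi)/864) - (0) = sqrt(2)*(-32 + pi**2 + 8*pi)/864.

sqrt(2)*(-32 + pi**2 + 8*pi)/864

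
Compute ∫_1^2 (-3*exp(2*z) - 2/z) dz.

-3*exp(4)/2 - log(4) + 3*exp(2)/2

An antiderivative is F(z) = -3*exp(2*z)/2 - 2*log(z).
Then F(2) - F(1) = (-3*exp(4)/2 - log(4)) - (-3*exp(2)/2) = -3*exp(4)/2 - log(4) + 3*exp(2)/2.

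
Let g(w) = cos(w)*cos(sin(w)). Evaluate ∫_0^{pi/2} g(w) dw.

sin(1)

Let u = sin(w), so du = cos(w) dw. When w = 0, u = 0; when w = pi/2, u = 1.
The integral becomes ∫ cos(u) du from 0 to 1, with antiderivative sin(u).
Back in w: F(w) = sin(sin(w)).
Then F(pi/2) - F(0) = (sin(1)) - (0) = sin(1).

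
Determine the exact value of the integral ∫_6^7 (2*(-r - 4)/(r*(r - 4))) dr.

Factor the denominator: r**2 - 4*r = r(r - 4).
Partial fractions: 2*(-r - 4)/(r*(r - 4)) = 2/r - 4/(r - 4).
An antiderivative is F(r) = 2*log(r) - 4*log(r - 4).
Then F(7) - F(6) = (log(49/81)) - (log(9/4)) = -6*log(3) + 2*log(2) + 2*log(7).

-6*log(3) + 2*log(2) + 2*log(7)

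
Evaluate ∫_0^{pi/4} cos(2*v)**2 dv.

pi/8

Use the identity cos^2(2*v) = (1 + cos(4*v))/2.
An antiderivative is F(v) = v/2 + sin(4*v)/8.
Then F(pi/4) - F(0) = (pi/8) - (0) = pi/8.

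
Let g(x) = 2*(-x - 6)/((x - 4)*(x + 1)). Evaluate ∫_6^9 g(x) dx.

Factor the denominator: x**2 - 3*x - 4 = (x + 1)(x - 4).
Partial fractions: 2*(-x - 6)/((x - 4)*(x + 1)) = 2/(x + 1) - 4/(x - 4).
An antiderivative is F(x) = -4*log(x - 4) + 2*log(x + 1).
Then F(9) - F(6) = (log(4/25)) - (log(49/16)) = -2*log(7) - 2*log(5) + 6*log(2).

-2*log(7) - 2*log(5) + 6*log(2)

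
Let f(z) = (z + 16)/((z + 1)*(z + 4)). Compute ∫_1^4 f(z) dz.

Factor the denominator: z**2 + 5*z + 4 = (z + 4)(z + 1).
Partial fractions: (z + 16)/((z + 1)*(z + 4)) = -4/(z + 4) + 5/(z + 1).
An antiderivative is F(z) = 5*log(z + 1) - 4*log(z + 4).
Then F(4) - F(1) = (-12*log(2) + 5*log(5)) - (-4*log(5) + 5*log(2)) = -17*log(2) + 9*log(5).

-17*log(2) + 9*log(5)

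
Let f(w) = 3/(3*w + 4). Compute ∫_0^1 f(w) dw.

Let u = 3*w + 4, so du = 3 dw. When w = 0, u = 4; when w = 1, u = 7.
The integral becomes ∫ 1/u du from 4 to 7, with antiderivative log(u).
Back in w: F(w) = log(3*w + 4).
Then F(1) - F(0) = (log(7)) - (log(4)) = log(7/4).

log(7/4)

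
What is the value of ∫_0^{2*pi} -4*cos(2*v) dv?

0

An antiderivative is F(v) = -2*sin(2*v).
Then F(2*pi) - F(0) = (0) - (0) = 0.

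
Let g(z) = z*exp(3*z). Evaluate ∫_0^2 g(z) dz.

1/9 + 5*exp(6)/9

Integrate by parts once (u = z, dv = exp(3*z) dz).
An antiderivative is F(z) = (3*z - 1)*exp(3*z)/9.
Then F(2) - F(0) = (5*exp(6)/9) - (-1/9) = 1/9 + 5*exp(6)/9.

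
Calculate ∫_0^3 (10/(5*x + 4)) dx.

-4*log(2) + 2*log(19)

Let u = 5*x + 4, so du = 5 dx. When x = 0, u = 4; when x = 3, u = 19.
The integral becomes 2·∫ 1/u du from 4 to 19, with antiderivative 2*log(u).
Back in x: F(x) = 2*log(5*x + 4).
Then F(3) - F(0) = (2*log(19)) - (log(16)) = -4*log(2) + 2*log(19).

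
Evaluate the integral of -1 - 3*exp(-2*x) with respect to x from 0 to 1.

-5/2 + 3*exp(-2)/2

An antiderivative is F(x) = -x + 3*exp(-2*x)/2.
Then F(1) - F(0) = (-1 + 3*exp(-2)/2) - (3/2) = -5/2 + 3*exp(-2)/2.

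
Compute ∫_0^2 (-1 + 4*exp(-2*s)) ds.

-2*exp(-4)

An antiderivative is F(s) = -s - 2*exp(-2*s).
Then F(2) - F(0) = (-2 - 2*exp(-4)) - (-2) = -2*exp(-4).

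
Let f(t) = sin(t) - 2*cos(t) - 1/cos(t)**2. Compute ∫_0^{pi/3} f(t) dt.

1/2 - 2*sqrt(3)

An antiderivative is F(t) = -2*sin(t) - cos(t) - tan(t).
Then F(pi/3) - F(0) = (-2*sqrt(3) - 1/2) - (-1) = 1/2 - 2*sqrt(3).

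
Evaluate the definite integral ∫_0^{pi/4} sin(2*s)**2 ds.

Use the identity sin^2(2*s) = (1 - cos(4*s))/2.
An antiderivative is F(s) = s/2 - sin(4*s)/8.
Then F(pi/4) - F(0) = (pi/8) - (0) = pi/8.

pi/8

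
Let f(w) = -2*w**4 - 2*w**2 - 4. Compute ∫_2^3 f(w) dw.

-1516/15

By the power rule, an antiderivative is F(w) = -2*w**5/5 - 2*w**3/3 - 4*w.
Then F(3) - F(2) = (-636/5) - (-392/15) = -1516/15.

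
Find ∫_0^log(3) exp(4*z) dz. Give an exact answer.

Let u = exp(z), so du = exp(z) dz. When z = 0, u = 1; when z = log(3), u = 3.
The integral becomes ∫ u**3 du from 1 to 3, with antiderivative u**4/4.
Back in z: F(z) = exp(4*z)/4.
Then F(log(3)) - F(0) = (81/4) - (1/4) = 20.

20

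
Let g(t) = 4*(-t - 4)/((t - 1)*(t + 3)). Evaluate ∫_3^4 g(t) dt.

Factor the denominator: t**2 + 2*t - 3 = (t + 3)(t - 1).
Partial fractions: 4*(-t - 4)/((t - 1)*(t + 3)) = 1/(t + 3) - 5/(t - 1).
An antiderivative is F(t) = -5*log(t - 1) + log(t + 3).
Then F(4) - F(3) = (-5*log(3) + log(7)) - (log(3/16)) = -6*log(3) + log(7) + 4*log(2).

-6*log(3) + log(7) + 4*log(2)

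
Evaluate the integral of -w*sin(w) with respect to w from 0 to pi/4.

sqrt(2)*(-4 + pi)/8

Integrate by parts once (u = w, dv = -sin(w) dw).
An antiderivative is F(w) = w*cos(w) - sin(w).
Then F(pi/4) - F(0) = (sqrt(2)*(-4 + pi)/8) - (0) = sqrt(2)*(-4 + pi)/8.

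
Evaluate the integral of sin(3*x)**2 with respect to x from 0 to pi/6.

Use the identity sin^2(3*x) = (1 - cos(6*x))/2.
An antiderivative is F(x) = x/2 - sin(6*x)/12.
Then F(pi/6) - F(0) = (pi/12) - (0) = pi/12.

pi/12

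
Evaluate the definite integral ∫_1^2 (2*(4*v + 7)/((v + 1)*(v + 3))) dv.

-13*log(2) + 3*log(3) + 5*log(5)

Factor the denominator: v**2 + 4*v + 3 = (v + 3)(v + 1).
Partial fractions: 2*(4*v + 7)/((v + 1)*(v + 3)) = 5/(v + 3) + 3/(v + 1).
An antiderivative is F(v) = 3*log(v + 1) + 5*log(v + 3).
Then F(2) - F(1) = (3*log(3) + 5*log(5)) - (13*log(2)) = -13*log(2) + 3*log(3) + 5*log(5).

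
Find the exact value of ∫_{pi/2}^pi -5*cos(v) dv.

An antiderivative is F(v) = -5*sin(v).
Then F(pi) - F(pi/2) = (0) - (-5) = 5.

5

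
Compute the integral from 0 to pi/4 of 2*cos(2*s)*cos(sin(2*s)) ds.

sin(1)

Let u = sin(2*s), so du = 2*cos(2*s) ds. When s = 0, u = 0; when s = pi/4, u = 1.
The integral becomes ∫ cos(u) du from 0 to 1, with antiderivative sin(u).
Back in s: F(s) = sin(sin(2*s)).
Then F(pi/4) - F(0) = (sin(1)) - (0) = sin(1).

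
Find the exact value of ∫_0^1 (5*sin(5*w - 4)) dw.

Let u = 5*w - 4, so du = 5 dw. When w = 0, u = -4; when w = 1, u = 1.
The integral becomes ∫ sin(u) du from -4 to 1, with antiderivative -cos(u).
Back in w: F(w) = -cos(5*w - 4).
Then F(1) - F(0) = (-cos(1)) - (-cos(4)) = cos(4) - cos(1).

cos(4) - cos(1)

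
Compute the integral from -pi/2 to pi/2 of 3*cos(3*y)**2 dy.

3*pi/2

Use the identity cos^2(3*y) = (1 + cos(6*y))/2.
An antiderivative is F(y) = 3*y/2 + sin(6*y)/4.
Then F(pi/2) - F(-pi/2) = (3*pi/4) - (-3*pi/4) = 3*pi/2.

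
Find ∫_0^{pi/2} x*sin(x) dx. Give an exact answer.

1

Integrate by parts once (u = x, dv = sin(x) dx).
An antiderivative is F(x) = -x*cos(x) + sin(x).
Then F(pi/2) - F(0) = (1) - (0) = 1.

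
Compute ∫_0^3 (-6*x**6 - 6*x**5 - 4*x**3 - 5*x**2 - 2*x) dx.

By the power rule, an antiderivative is F(x) = -6*x**7/7 - x**6 - x**4 - 5*x**3/3 - x**2.
Then F(3) - F(0) = (-19170/7) - (0) = -19170/7.

-19170/7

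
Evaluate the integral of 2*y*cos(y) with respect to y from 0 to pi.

-4

Integrate by parts once (u = y, dv = 2*cos(y) dy).
An antiderivative is F(y) = 2*y*sin(y) + 2*cos(y).
Then F(pi) - F(0) = (-2) - (2) = -4.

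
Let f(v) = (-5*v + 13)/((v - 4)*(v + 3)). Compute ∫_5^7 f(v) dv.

Factor the denominator: v**2 - v - 12 = (v + 3)(v - 4).
Partial fractions: (-5*v + 13)/((v - 4)*(v + 3)) = -4/(v + 3) - 1/(v - 4).
An antiderivative is F(v) = -log(v - 4) - 4*log(v + 3).
Then F(7) - F(5) = (-4*log(5) - 4*log(2) - log(3)) - (-12*log(2)) = -4*log(5) - log(3) + 8*log(2).

-4*log(5) - log(3) + 8*log(2)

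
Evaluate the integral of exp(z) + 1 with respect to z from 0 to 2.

1 + exp(2)

An antiderivative is F(z) = z + exp(z).
Then F(2) - F(0) = (2 + exp(2)) - (1) = 1 + exp(2).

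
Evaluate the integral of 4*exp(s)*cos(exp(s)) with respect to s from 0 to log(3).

Let u = exp(s), so du = exp(s) ds. When s = 0, u = 1; when s = log(3), u = 3.
The integral becomes 4·∫ cos(u) du from 1 to 3, with antiderivative 4*sin(u).
Back in s: F(s) = 4*sin(exp(s)).
Then F(log(3)) - F(0) = (4*sin(3)) - (4*sin(1)) = -4*sin(1) + 4*sin(3).

-4*sin(1) + 4*sin(3)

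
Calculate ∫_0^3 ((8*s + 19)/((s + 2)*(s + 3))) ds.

2*log(2) + 3*log(5)

Factor the denominator: s**2 + 5*s + 6 = (s + 3)(s + 2).
Partial fractions: (8*s + 19)/((s + 2)*(s + 3)) = 5/(s + 3) + 3/(s + 2).
An antiderivative is F(s) = 3*log(s + 2) + 5*log(s + 3).
Then F(3) - F(0) = (5*log(2) + 3*log(5) + 5*log(3)) - (3*log(2) + 5*log(3)) = 2*log(2) + 3*log(5).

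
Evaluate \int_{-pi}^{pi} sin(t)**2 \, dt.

pi

Use the identity sin^2(t) = (1 - cos(2*t))/2.
An antiderivative is F(t) = t/2 - sin(2*t)/4.
Then F(pi) - F(-pi) = (pi/2) - (-pi/2) = pi.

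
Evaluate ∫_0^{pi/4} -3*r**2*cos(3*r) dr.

sqrt(2)*(-9*pi**2 + 32 + 24*pi)/288

Integrate by parts twice (u = r^2, dv = -3*cos(3*r) dr).
An antiderivative is F(r) = -r**2*sin(3*r) - 2*r*cos(3*r)/3 + 2*sin(3*r)/9.
Then F(pi/4) - F(0) = (sqrt(2)*(-9*pi**2 + 32 + 24*pi)/288) - (0) = sqrt(2)*(-9*pi**2 + 32 + 24*pi)/288.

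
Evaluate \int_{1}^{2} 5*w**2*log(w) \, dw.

Integrate by parts once (u = ln w, dv = 5*w**2 dw).
An antiderivative is F(w) = 5*w**3*(3*log(w) - 1)/9.
Then F(2) - F(1) = (-40/9 + 40*log(2)/3) - (-5/9) = -35/9 + 40*log(2)/3.

-35/9 + 40*log(2)/3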